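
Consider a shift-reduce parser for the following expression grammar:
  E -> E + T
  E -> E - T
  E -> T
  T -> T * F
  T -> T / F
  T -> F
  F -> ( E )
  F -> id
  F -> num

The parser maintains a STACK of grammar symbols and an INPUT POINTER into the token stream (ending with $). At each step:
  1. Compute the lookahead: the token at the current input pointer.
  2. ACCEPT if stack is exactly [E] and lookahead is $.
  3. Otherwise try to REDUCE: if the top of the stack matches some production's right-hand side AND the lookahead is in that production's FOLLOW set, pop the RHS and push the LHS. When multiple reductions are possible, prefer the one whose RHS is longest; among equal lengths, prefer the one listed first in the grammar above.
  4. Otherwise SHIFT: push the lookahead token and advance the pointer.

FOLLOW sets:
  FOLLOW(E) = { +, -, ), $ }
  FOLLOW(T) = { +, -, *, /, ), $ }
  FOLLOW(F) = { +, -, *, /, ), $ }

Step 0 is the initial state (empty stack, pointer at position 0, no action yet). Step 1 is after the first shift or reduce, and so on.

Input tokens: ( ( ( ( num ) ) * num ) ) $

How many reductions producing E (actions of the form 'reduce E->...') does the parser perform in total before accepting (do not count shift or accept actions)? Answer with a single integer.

Answer: 5

Derivation:
Step 1: shift (. Stack=[(] ptr=1 lookahead=( remaining=[( ( ( num ) ) * num ) ) $]
Step 2: shift (. Stack=[( (] ptr=2 lookahead=( remaining=[( ( num ) ) * num ) ) $]
Step 3: shift (. Stack=[( ( (] ptr=3 lookahead=( remaining=[( num ) ) * num ) ) $]
Step 4: shift (. Stack=[( ( ( (] ptr=4 lookahead=num remaining=[num ) ) * num ) ) $]
Step 5: shift num. Stack=[( ( ( ( num] ptr=5 lookahead=) remaining=[) ) * num ) ) $]
Step 6: reduce F->num. Stack=[( ( ( ( F] ptr=5 lookahead=) remaining=[) ) * num ) ) $]
Step 7: reduce T->F. Stack=[( ( ( ( T] ptr=5 lookahead=) remaining=[) ) * num ) ) $]
Step 8: reduce E->T. Stack=[( ( ( ( E] ptr=5 lookahead=) remaining=[) ) * num ) ) $]
Step 9: shift ). Stack=[( ( ( ( E )] ptr=6 lookahead=) remaining=[) * num ) ) $]
Step 10: reduce F->( E ). Stack=[( ( ( F] ptr=6 lookahead=) remaining=[) * num ) ) $]
Step 11: reduce T->F. Stack=[( ( ( T] ptr=6 lookahead=) remaining=[) * num ) ) $]
Step 12: reduce E->T. Stack=[( ( ( E] ptr=6 lookahead=) remaining=[) * num ) ) $]
Step 13: shift ). Stack=[( ( ( E )] ptr=7 lookahead=* remaining=[* num ) ) $]
Step 14: reduce F->( E ). Stack=[( ( F] ptr=7 lookahead=* remaining=[* num ) ) $]
Step 15: reduce T->F. Stack=[( ( T] ptr=7 lookahead=* remaining=[* num ) ) $]
Step 16: shift *. Stack=[( ( T *] ptr=8 lookahead=num remaining=[num ) ) $]
Step 17: shift num. Stack=[( ( T * num] ptr=9 lookahead=) remaining=[) ) $]
Step 18: reduce F->num. Stack=[( ( T * F] ptr=9 lookahead=) remaining=[) ) $]
Step 19: reduce T->T * F. Stack=[( ( T] ptr=9 lookahead=) remaining=[) ) $]
Step 20: reduce E->T. Stack=[( ( E] ptr=9 lookahead=) remaining=[) ) $]
Step 21: shift ). Stack=[( ( E )] ptr=10 lookahead=) remaining=[) $]
Step 22: reduce F->( E ). Stack=[( F] ptr=10 lookahead=) remaining=[) $]
Step 23: reduce T->F. Stack=[( T] ptr=10 lookahead=) remaining=[) $]
Step 24: reduce E->T. Stack=[( E] ptr=10 lookahead=) remaining=[) $]
Step 25: shift ). Stack=[( E )] ptr=11 lookahead=$ remaining=[$]
Step 26: reduce F->( E ). Stack=[F] ptr=11 lookahead=$ remaining=[$]
Step 27: reduce T->F. Stack=[T] ptr=11 lookahead=$ remaining=[$]
Step 28: reduce E->T. Stack=[E] ptr=11 lookahead=$ remaining=[$]
Step 29: accept. Stack=[E] ptr=11 lookahead=$ remaining=[$]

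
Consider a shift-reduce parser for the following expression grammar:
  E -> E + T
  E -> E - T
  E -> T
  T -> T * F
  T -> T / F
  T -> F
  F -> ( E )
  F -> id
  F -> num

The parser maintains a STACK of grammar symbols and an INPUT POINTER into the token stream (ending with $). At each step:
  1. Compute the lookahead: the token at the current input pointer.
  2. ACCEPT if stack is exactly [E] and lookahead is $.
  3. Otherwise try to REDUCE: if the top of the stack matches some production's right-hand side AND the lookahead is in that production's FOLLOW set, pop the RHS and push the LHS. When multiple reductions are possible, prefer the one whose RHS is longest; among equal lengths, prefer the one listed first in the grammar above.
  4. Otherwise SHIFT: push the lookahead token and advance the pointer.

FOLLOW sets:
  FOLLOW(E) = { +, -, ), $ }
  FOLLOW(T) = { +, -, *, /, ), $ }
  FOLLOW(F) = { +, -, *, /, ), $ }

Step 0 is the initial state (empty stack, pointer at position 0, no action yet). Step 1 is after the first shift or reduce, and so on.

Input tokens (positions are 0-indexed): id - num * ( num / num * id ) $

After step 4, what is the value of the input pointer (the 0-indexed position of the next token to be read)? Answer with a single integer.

Step 1: shift id. Stack=[id] ptr=1 lookahead=- remaining=[- num * ( num / num * id ) $]
Step 2: reduce F->id. Stack=[F] ptr=1 lookahead=- remaining=[- num * ( num / num * id ) $]
Step 3: reduce T->F. Stack=[T] ptr=1 lookahead=- remaining=[- num * ( num / num * id ) $]
Step 4: reduce E->T. Stack=[E] ptr=1 lookahead=- remaining=[- num * ( num / num * id ) $]

Answer: 1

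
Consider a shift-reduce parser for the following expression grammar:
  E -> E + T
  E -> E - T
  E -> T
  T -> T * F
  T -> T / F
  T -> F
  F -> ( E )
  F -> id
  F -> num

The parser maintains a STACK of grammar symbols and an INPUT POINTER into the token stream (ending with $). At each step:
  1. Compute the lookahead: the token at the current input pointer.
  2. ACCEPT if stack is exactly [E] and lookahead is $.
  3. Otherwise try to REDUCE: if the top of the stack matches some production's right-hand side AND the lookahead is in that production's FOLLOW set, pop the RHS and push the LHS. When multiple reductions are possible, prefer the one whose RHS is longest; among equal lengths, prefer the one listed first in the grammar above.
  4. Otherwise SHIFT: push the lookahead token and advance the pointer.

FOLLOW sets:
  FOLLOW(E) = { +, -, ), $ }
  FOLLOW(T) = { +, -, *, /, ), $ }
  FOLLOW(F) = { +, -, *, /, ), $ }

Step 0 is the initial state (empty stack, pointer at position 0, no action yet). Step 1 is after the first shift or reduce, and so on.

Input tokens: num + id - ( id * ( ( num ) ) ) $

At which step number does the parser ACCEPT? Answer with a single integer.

Answer: 34

Derivation:
Step 1: shift num. Stack=[num] ptr=1 lookahead=+ remaining=[+ id - ( id * ( ( num ) ) ) $]
Step 2: reduce F->num. Stack=[F] ptr=1 lookahead=+ remaining=[+ id - ( id * ( ( num ) ) ) $]
Step 3: reduce T->F. Stack=[T] ptr=1 lookahead=+ remaining=[+ id - ( id * ( ( num ) ) ) $]
Step 4: reduce E->T. Stack=[E] ptr=1 lookahead=+ remaining=[+ id - ( id * ( ( num ) ) ) $]
Step 5: shift +. Stack=[E +] ptr=2 lookahead=id remaining=[id - ( id * ( ( num ) ) ) $]
Step 6: shift id. Stack=[E + id] ptr=3 lookahead=- remaining=[- ( id * ( ( num ) ) ) $]
Step 7: reduce F->id. Stack=[E + F] ptr=3 lookahead=- remaining=[- ( id * ( ( num ) ) ) $]
Step 8: reduce T->F. Stack=[E + T] ptr=3 lookahead=- remaining=[- ( id * ( ( num ) ) ) $]
Step 9: reduce E->E + T. Stack=[E] ptr=3 lookahead=- remaining=[- ( id * ( ( num ) ) ) $]
Step 10: shift -. Stack=[E -] ptr=4 lookahead=( remaining=[( id * ( ( num ) ) ) $]
Step 11: shift (. Stack=[E - (] ptr=5 lookahead=id remaining=[id * ( ( num ) ) ) $]
Step 12: shift id. Stack=[E - ( id] ptr=6 lookahead=* remaining=[* ( ( num ) ) ) $]
Step 13: reduce F->id. Stack=[E - ( F] ptr=6 lookahead=* remaining=[* ( ( num ) ) ) $]
Step 14: reduce T->F. Stack=[E - ( T] ptr=6 lookahead=* remaining=[* ( ( num ) ) ) $]
Step 15: shift *. Stack=[E - ( T *] ptr=7 lookahead=( remaining=[( ( num ) ) ) $]
Step 16: shift (. Stack=[E - ( T * (] ptr=8 lookahead=( remaining=[( num ) ) ) $]
Step 17: shift (. Stack=[E - ( T * ( (] ptr=9 lookahead=num remaining=[num ) ) ) $]
Step 18: shift num. Stack=[E - ( T * ( ( num] ptr=10 lookahead=) remaining=[) ) ) $]
Step 19: reduce F->num. Stack=[E - ( T * ( ( F] ptr=10 lookahead=) remaining=[) ) ) $]
Step 20: reduce T->F. Stack=[E - ( T * ( ( T] ptr=10 lookahead=) remaining=[) ) ) $]
Step 21: reduce E->T. Stack=[E - ( T * ( ( E] ptr=10 lookahead=) remaining=[) ) ) $]
Step 22: shift ). Stack=[E - ( T * ( ( E )] ptr=11 lookahead=) remaining=[) ) $]
Step 23: reduce F->( E ). Stack=[E - ( T * ( F] ptr=11 lookahead=) remaining=[) ) $]
Step 24: reduce T->F. Stack=[E - ( T * ( T] ptr=11 lookahead=) remaining=[) ) $]
Step 25: reduce E->T. Stack=[E - ( T * ( E] ptr=11 lookahead=) remaining=[) ) $]
Step 26: shift ). Stack=[E - ( T * ( E )] ptr=12 lookahead=) remaining=[) $]
Step 27: reduce F->( E ). Stack=[E - ( T * F] ptr=12 lookahead=) remaining=[) $]
Step 28: reduce T->T * F. Stack=[E - ( T] ptr=12 lookahead=) remaining=[) $]
Step 29: reduce E->T. Stack=[E - ( E] ptr=12 lookahead=) remaining=[) $]
Step 30: shift ). Stack=[E - ( E )] ptr=13 lookahead=$ remaining=[$]
Step 31: reduce F->( E ). Stack=[E - F] ptr=13 lookahead=$ remaining=[$]
Step 32: reduce T->F. Stack=[E - T] ptr=13 lookahead=$ remaining=[$]
Step 33: reduce E->E - T. Stack=[E] ptr=13 lookahead=$ remaining=[$]
Step 34: accept. Stack=[E] ptr=13 lookahead=$ remaining=[$]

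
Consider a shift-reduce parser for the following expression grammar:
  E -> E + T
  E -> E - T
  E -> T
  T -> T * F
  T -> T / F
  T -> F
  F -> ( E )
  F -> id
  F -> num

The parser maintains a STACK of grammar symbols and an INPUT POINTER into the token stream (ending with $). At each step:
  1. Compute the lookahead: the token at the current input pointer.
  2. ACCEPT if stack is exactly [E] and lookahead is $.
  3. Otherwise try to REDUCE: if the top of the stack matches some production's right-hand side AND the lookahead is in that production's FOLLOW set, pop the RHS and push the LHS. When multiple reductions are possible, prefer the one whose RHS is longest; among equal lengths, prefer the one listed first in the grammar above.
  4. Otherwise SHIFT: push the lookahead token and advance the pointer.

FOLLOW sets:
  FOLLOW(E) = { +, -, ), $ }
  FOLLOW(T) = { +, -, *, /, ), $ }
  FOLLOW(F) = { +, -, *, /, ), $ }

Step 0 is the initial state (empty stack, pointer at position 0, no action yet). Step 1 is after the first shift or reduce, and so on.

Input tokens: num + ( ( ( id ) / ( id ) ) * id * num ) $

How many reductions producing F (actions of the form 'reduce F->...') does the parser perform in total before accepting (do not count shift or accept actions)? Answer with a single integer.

Step 1: shift num. Stack=[num] ptr=1 lookahead=+ remaining=[+ ( ( ( id ) / ( id ) ) * id * num ) $]
Step 2: reduce F->num. Stack=[F] ptr=1 lookahead=+ remaining=[+ ( ( ( id ) / ( id ) ) * id * num ) $]
Step 3: reduce T->F. Stack=[T] ptr=1 lookahead=+ remaining=[+ ( ( ( id ) / ( id ) ) * id * num ) $]
Step 4: reduce E->T. Stack=[E] ptr=1 lookahead=+ remaining=[+ ( ( ( id ) / ( id ) ) * id * num ) $]
Step 5: shift +. Stack=[E +] ptr=2 lookahead=( remaining=[( ( ( id ) / ( id ) ) * id * num ) $]
Step 6: shift (. Stack=[E + (] ptr=3 lookahead=( remaining=[( ( id ) / ( id ) ) * id * num ) $]
Step 7: shift (. Stack=[E + ( (] ptr=4 lookahead=( remaining=[( id ) / ( id ) ) * id * num ) $]
Step 8: shift (. Stack=[E + ( ( (] ptr=5 lookahead=id remaining=[id ) / ( id ) ) * id * num ) $]
Step 9: shift id. Stack=[E + ( ( ( id] ptr=6 lookahead=) remaining=[) / ( id ) ) * id * num ) $]
Step 10: reduce F->id. Stack=[E + ( ( ( F] ptr=6 lookahead=) remaining=[) / ( id ) ) * id * num ) $]
Step 11: reduce T->F. Stack=[E + ( ( ( T] ptr=6 lookahead=) remaining=[) / ( id ) ) * id * num ) $]
Step 12: reduce E->T. Stack=[E + ( ( ( E] ptr=6 lookahead=) remaining=[) / ( id ) ) * id * num ) $]
Step 13: shift ). Stack=[E + ( ( ( E )] ptr=7 lookahead=/ remaining=[/ ( id ) ) * id * num ) $]
Step 14: reduce F->( E ). Stack=[E + ( ( F] ptr=7 lookahead=/ remaining=[/ ( id ) ) * id * num ) $]
Step 15: reduce T->F. Stack=[E + ( ( T] ptr=7 lookahead=/ remaining=[/ ( id ) ) * id * num ) $]
Step 16: shift /. Stack=[E + ( ( T /] ptr=8 lookahead=( remaining=[( id ) ) * id * num ) $]
Step 17: shift (. Stack=[E + ( ( T / (] ptr=9 lookahead=id remaining=[id ) ) * id * num ) $]
Step 18: shift id. Stack=[E + ( ( T / ( id] ptr=10 lookahead=) remaining=[) ) * id * num ) $]
Step 19: reduce F->id. Stack=[E + ( ( T / ( F] ptr=10 lookahead=) remaining=[) ) * id * num ) $]
Step 20: reduce T->F. Stack=[E + ( ( T / ( T] ptr=10 lookahead=) remaining=[) ) * id * num ) $]
Step 21: reduce E->T. Stack=[E + ( ( T / ( E] ptr=10 lookahead=) remaining=[) ) * id * num ) $]
Step 22: shift ). Stack=[E + ( ( T / ( E )] ptr=11 lookahead=) remaining=[) * id * num ) $]
Step 23: reduce F->( E ). Stack=[E + ( ( T / F] ptr=11 lookahead=) remaining=[) * id * num ) $]
Step 24: reduce T->T / F. Stack=[E + ( ( T] ptr=11 lookahead=) remaining=[) * id * num ) $]
Step 25: reduce E->T. Stack=[E + ( ( E] ptr=11 lookahead=) remaining=[) * id * num ) $]
Step 26: shift ). Stack=[E + ( ( E )] ptr=12 lookahead=* remaining=[* id * num ) $]
Step 27: reduce F->( E ). Stack=[E + ( F] ptr=12 lookahead=* remaining=[* id * num ) $]
Step 28: reduce T->F. Stack=[E + ( T] ptr=12 lookahead=* remaining=[* id * num ) $]
Step 29: shift *. Stack=[E + ( T *] ptr=13 lookahead=id remaining=[id * num ) $]
Step 30: shift id. Stack=[E + ( T * id] ptr=14 lookahead=* remaining=[* num ) $]
Step 31: reduce F->id. Stack=[E + ( T * F] ptr=14 lookahead=* remaining=[* num ) $]
Step 32: reduce T->T * F. Stack=[E + ( T] ptr=14 lookahead=* remaining=[* num ) $]
Step 33: shift *. Stack=[E + ( T *] ptr=15 lookahead=num remaining=[num ) $]
Step 34: shift num. Stack=[E + ( T * num] ptr=16 lookahead=) remaining=[) $]
Step 35: reduce F->num. Stack=[E + ( T * F] ptr=16 lookahead=) remaining=[) $]
Step 36: reduce T->T * F. Stack=[E + ( T] ptr=16 lookahead=) remaining=[) $]
Step 37: reduce E->T. Stack=[E + ( E] ptr=16 lookahead=) remaining=[) $]
Step 38: shift ). Stack=[E + ( E )] ptr=17 lookahead=$ remaining=[$]
Step 39: reduce F->( E ). Stack=[E + F] ptr=17 lookahead=$ remaining=[$]
Step 40: reduce T->F. Stack=[E + T] ptr=17 lookahead=$ remaining=[$]
Step 41: reduce E->E + T. Stack=[E] ptr=17 lookahead=$ remaining=[$]
Step 42: accept. Stack=[E] ptr=17 lookahead=$ remaining=[$]

Answer: 9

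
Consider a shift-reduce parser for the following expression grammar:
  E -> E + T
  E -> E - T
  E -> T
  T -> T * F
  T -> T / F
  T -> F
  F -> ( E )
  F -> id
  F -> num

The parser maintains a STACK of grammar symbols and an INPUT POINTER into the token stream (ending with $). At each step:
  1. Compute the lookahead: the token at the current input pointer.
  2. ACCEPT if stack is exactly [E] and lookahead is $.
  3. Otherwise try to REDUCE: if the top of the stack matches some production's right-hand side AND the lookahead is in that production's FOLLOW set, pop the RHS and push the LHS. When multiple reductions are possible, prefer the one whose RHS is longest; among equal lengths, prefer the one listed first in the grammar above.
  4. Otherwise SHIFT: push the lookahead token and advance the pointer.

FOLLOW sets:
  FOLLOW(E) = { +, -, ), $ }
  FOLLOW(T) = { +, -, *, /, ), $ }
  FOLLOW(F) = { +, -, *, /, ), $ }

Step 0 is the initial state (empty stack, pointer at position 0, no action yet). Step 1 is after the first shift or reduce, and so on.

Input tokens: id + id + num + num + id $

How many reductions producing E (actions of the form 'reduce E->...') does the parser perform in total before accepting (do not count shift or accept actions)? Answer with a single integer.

Step 1: shift id. Stack=[id] ptr=1 lookahead=+ remaining=[+ id + num + num + id $]
Step 2: reduce F->id. Stack=[F] ptr=1 lookahead=+ remaining=[+ id + num + num + id $]
Step 3: reduce T->F. Stack=[T] ptr=1 lookahead=+ remaining=[+ id + num + num + id $]
Step 4: reduce E->T. Stack=[E] ptr=1 lookahead=+ remaining=[+ id + num + num + id $]
Step 5: shift +. Stack=[E +] ptr=2 lookahead=id remaining=[id + num + num + id $]
Step 6: shift id. Stack=[E + id] ptr=3 lookahead=+ remaining=[+ num + num + id $]
Step 7: reduce F->id. Stack=[E + F] ptr=3 lookahead=+ remaining=[+ num + num + id $]
Step 8: reduce T->F. Stack=[E + T] ptr=3 lookahead=+ remaining=[+ num + num + id $]
Step 9: reduce E->E + T. Stack=[E] ptr=3 lookahead=+ remaining=[+ num + num + id $]
Step 10: shift +. Stack=[E +] ptr=4 lookahead=num remaining=[num + num + id $]
Step 11: shift num. Stack=[E + num] ptr=5 lookahead=+ remaining=[+ num + id $]
Step 12: reduce F->num. Stack=[E + F] ptr=5 lookahead=+ remaining=[+ num + id $]
Step 13: reduce T->F. Stack=[E + T] ptr=5 lookahead=+ remaining=[+ num + id $]
Step 14: reduce E->E + T. Stack=[E] ptr=5 lookahead=+ remaining=[+ num + id $]
Step 15: shift +. Stack=[E +] ptr=6 lookahead=num remaining=[num + id $]
Step 16: shift num. Stack=[E + num] ptr=7 lookahead=+ remaining=[+ id $]
Step 17: reduce F->num. Stack=[E + F] ptr=7 lookahead=+ remaining=[+ id $]
Step 18: reduce T->F. Stack=[E + T] ptr=7 lookahead=+ remaining=[+ id $]
Step 19: reduce E->E + T. Stack=[E] ptr=7 lookahead=+ remaining=[+ id $]
Step 20: shift +. Stack=[E +] ptr=8 lookahead=id remaining=[id $]
Step 21: shift id. Stack=[E + id] ptr=9 lookahead=$ remaining=[$]
Step 22: reduce F->id. Stack=[E + F] ptr=9 lookahead=$ remaining=[$]
Step 23: reduce T->F. Stack=[E + T] ptr=9 lookahead=$ remaining=[$]
Step 24: reduce E->E + T. Stack=[E] ptr=9 lookahead=$ remaining=[$]
Step 25: accept. Stack=[E] ptr=9 lookahead=$ remaining=[$]

Answer: 5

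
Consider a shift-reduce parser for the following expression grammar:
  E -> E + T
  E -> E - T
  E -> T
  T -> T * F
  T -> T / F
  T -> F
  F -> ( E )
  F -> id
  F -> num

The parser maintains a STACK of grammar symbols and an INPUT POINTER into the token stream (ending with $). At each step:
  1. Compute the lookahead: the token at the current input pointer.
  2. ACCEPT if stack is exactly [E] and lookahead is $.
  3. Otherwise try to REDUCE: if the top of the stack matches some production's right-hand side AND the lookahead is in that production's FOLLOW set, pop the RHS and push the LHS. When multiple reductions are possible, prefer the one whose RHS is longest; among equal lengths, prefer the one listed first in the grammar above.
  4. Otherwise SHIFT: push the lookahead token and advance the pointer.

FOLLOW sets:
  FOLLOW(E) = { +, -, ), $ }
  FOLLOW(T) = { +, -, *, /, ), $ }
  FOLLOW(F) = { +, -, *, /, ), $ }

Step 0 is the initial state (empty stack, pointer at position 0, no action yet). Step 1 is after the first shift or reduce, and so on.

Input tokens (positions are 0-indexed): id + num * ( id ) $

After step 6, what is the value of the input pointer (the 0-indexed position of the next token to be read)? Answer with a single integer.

Answer: 3

Derivation:
Step 1: shift id. Stack=[id] ptr=1 lookahead=+ remaining=[+ num * ( id ) $]
Step 2: reduce F->id. Stack=[F] ptr=1 lookahead=+ remaining=[+ num * ( id ) $]
Step 3: reduce T->F. Stack=[T] ptr=1 lookahead=+ remaining=[+ num * ( id ) $]
Step 4: reduce E->T. Stack=[E] ptr=1 lookahead=+ remaining=[+ num * ( id ) $]
Step 5: shift +. Stack=[E +] ptr=2 lookahead=num remaining=[num * ( id ) $]
Step 6: shift num. Stack=[E + num] ptr=3 lookahead=* remaining=[* ( id ) $]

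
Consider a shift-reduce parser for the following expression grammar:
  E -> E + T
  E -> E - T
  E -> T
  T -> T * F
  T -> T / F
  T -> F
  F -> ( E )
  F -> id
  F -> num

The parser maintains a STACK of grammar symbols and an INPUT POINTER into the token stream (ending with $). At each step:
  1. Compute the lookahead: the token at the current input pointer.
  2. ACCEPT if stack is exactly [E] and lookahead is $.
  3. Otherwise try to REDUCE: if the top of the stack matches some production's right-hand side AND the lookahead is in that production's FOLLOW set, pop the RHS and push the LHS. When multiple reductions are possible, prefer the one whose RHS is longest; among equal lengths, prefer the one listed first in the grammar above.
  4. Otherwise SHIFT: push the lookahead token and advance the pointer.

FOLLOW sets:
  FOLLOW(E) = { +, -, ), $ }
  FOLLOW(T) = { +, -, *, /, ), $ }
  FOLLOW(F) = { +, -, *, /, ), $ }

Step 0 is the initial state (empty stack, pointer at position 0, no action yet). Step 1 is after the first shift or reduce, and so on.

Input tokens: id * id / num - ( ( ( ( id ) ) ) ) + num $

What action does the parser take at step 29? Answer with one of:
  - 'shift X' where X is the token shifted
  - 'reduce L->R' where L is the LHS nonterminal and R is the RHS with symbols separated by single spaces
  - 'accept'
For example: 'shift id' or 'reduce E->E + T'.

Step 1: shift id. Stack=[id] ptr=1 lookahead=* remaining=[* id / num - ( ( ( ( id ) ) ) ) + num $]
Step 2: reduce F->id. Stack=[F] ptr=1 lookahead=* remaining=[* id / num - ( ( ( ( id ) ) ) ) + num $]
Step 3: reduce T->F. Stack=[T] ptr=1 lookahead=* remaining=[* id / num - ( ( ( ( id ) ) ) ) + num $]
Step 4: shift *. Stack=[T *] ptr=2 lookahead=id remaining=[id / num - ( ( ( ( id ) ) ) ) + num $]
Step 5: shift id. Stack=[T * id] ptr=3 lookahead=/ remaining=[/ num - ( ( ( ( id ) ) ) ) + num $]
Step 6: reduce F->id. Stack=[T * F] ptr=3 lookahead=/ remaining=[/ num - ( ( ( ( id ) ) ) ) + num $]
Step 7: reduce T->T * F. Stack=[T] ptr=3 lookahead=/ remaining=[/ num - ( ( ( ( id ) ) ) ) + num $]
Step 8: shift /. Stack=[T /] ptr=4 lookahead=num remaining=[num - ( ( ( ( id ) ) ) ) + num $]
Step 9: shift num. Stack=[T / num] ptr=5 lookahead=- remaining=[- ( ( ( ( id ) ) ) ) + num $]
Step 10: reduce F->num. Stack=[T / F] ptr=5 lookahead=- remaining=[- ( ( ( ( id ) ) ) ) + num $]
Step 11: reduce T->T / F. Stack=[T] ptr=5 lookahead=- remaining=[- ( ( ( ( id ) ) ) ) + num $]
Step 12: reduce E->T. Stack=[E] ptr=5 lookahead=- remaining=[- ( ( ( ( id ) ) ) ) + num $]
Step 13: shift -. Stack=[E -] ptr=6 lookahead=( remaining=[( ( ( ( id ) ) ) ) + num $]
Step 14: shift (. Stack=[E - (] ptr=7 lookahead=( remaining=[( ( ( id ) ) ) ) + num $]
Step 15: shift (. Stack=[E - ( (] ptr=8 lookahead=( remaining=[( ( id ) ) ) ) + num $]
Step 16: shift (. Stack=[E - ( ( (] ptr=9 lookahead=( remaining=[( id ) ) ) ) + num $]
Step 17: shift (. Stack=[E - ( ( ( (] ptr=10 lookahead=id remaining=[id ) ) ) ) + num $]
Step 18: shift id. Stack=[E - ( ( ( ( id] ptr=11 lookahead=) remaining=[) ) ) ) + num $]
Step 19: reduce F->id. Stack=[E - ( ( ( ( F] ptr=11 lookahead=) remaining=[) ) ) ) + num $]
Step 20: reduce T->F. Stack=[E - ( ( ( ( T] ptr=11 lookahead=) remaining=[) ) ) ) + num $]
Step 21: reduce E->T. Stack=[E - ( ( ( ( E] ptr=11 lookahead=) remaining=[) ) ) ) + num $]
Step 22: shift ). Stack=[E - ( ( ( ( E )] ptr=12 lookahead=) remaining=[) ) ) + num $]
Step 23: reduce F->( E ). Stack=[E - ( ( ( F] ptr=12 lookahead=) remaining=[) ) ) + num $]
Step 24: reduce T->F. Stack=[E - ( ( ( T] ptr=12 lookahead=) remaining=[) ) ) + num $]
Step 25: reduce E->T. Stack=[E - ( ( ( E] ptr=12 lookahead=) remaining=[) ) ) + num $]
Step 26: shift ). Stack=[E - ( ( ( E )] ptr=13 lookahead=) remaining=[) ) + num $]
Step 27: reduce F->( E ). Stack=[E - ( ( F] ptr=13 lookahead=) remaining=[) ) + num $]
Step 28: reduce T->F. Stack=[E - ( ( T] ptr=13 lookahead=) remaining=[) ) + num $]
Step 29: reduce E->T. Stack=[E - ( ( E] ptr=13 lookahead=) remaining=[) ) + num $]

Answer: reduce E->T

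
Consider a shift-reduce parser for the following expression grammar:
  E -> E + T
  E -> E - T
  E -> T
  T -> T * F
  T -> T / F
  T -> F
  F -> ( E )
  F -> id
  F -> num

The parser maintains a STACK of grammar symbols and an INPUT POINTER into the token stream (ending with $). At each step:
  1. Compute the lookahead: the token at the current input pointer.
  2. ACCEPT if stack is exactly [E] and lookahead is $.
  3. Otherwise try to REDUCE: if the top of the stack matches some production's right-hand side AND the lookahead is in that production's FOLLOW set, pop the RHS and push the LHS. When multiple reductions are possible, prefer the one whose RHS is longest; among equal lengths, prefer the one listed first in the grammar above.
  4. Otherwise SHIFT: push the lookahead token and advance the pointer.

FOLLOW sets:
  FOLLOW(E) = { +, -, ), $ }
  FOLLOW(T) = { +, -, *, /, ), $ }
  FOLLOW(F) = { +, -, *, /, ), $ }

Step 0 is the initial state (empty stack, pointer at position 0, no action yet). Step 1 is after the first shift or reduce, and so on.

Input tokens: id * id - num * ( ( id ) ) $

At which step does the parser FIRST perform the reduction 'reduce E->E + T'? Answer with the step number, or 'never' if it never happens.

Step 1: shift id. Stack=[id] ptr=1 lookahead=* remaining=[* id - num * ( ( id ) ) $]
Step 2: reduce F->id. Stack=[F] ptr=1 lookahead=* remaining=[* id - num * ( ( id ) ) $]
Step 3: reduce T->F. Stack=[T] ptr=1 lookahead=* remaining=[* id - num * ( ( id ) ) $]
Step 4: shift *. Stack=[T *] ptr=2 lookahead=id remaining=[id - num * ( ( id ) ) $]
Step 5: shift id. Stack=[T * id] ptr=3 lookahead=- remaining=[- num * ( ( id ) ) $]
Step 6: reduce F->id. Stack=[T * F] ptr=3 lookahead=- remaining=[- num * ( ( id ) ) $]
Step 7: reduce T->T * F. Stack=[T] ptr=3 lookahead=- remaining=[- num * ( ( id ) ) $]
Step 8: reduce E->T. Stack=[E] ptr=3 lookahead=- remaining=[- num * ( ( id ) ) $]
Step 9: shift -. Stack=[E -] ptr=4 lookahead=num remaining=[num * ( ( id ) ) $]
Step 10: shift num. Stack=[E - num] ptr=5 lookahead=* remaining=[* ( ( id ) ) $]
Step 11: reduce F->num. Stack=[E - F] ptr=5 lookahead=* remaining=[* ( ( id ) ) $]
Step 12: reduce T->F. Stack=[E - T] ptr=5 lookahead=* remaining=[* ( ( id ) ) $]
Step 13: shift *. Stack=[E - T *] ptr=6 lookahead=( remaining=[( ( id ) ) $]
Step 14: shift (. Stack=[E - T * (] ptr=7 lookahead=( remaining=[( id ) ) $]
Step 15: shift (. Stack=[E - T * ( (] ptr=8 lookahead=id remaining=[id ) ) $]
Step 16: shift id. Stack=[E - T * ( ( id] ptr=9 lookahead=) remaining=[) ) $]
Step 17: reduce F->id. Stack=[E - T * ( ( F] ptr=9 lookahead=) remaining=[) ) $]
Step 18: reduce T->F. Stack=[E - T * ( ( T] ptr=9 lookahead=) remaining=[) ) $]
Step 19: reduce E->T. Stack=[E - T * ( ( E] ptr=9 lookahead=) remaining=[) ) $]
Step 20: shift ). Stack=[E - T * ( ( E )] ptr=10 lookahead=) remaining=[) $]
Step 21: reduce F->( E ). Stack=[E - T * ( F] ptr=10 lookahead=) remaining=[) $]
Step 22: reduce T->F. Stack=[E - T * ( T] ptr=10 lookahead=) remaining=[) $]
Step 23: reduce E->T. Stack=[E - T * ( E] ptr=10 lookahead=) remaining=[) $]
Step 24: shift ). Stack=[E - T * ( E )] ptr=11 lookahead=$ remaining=[$]
Step 25: reduce F->( E ). Stack=[E - T * F] ptr=11 lookahead=$ remaining=[$]
Step 26: reduce T->T * F. Stack=[E - T] ptr=11 lookahead=$ remaining=[$]
Step 27: reduce E->E - T. Stack=[E] ptr=11 lookahead=$ remaining=[$]
Step 28: accept. Stack=[E] ptr=11 lookahead=$ remaining=[$]

Answer: never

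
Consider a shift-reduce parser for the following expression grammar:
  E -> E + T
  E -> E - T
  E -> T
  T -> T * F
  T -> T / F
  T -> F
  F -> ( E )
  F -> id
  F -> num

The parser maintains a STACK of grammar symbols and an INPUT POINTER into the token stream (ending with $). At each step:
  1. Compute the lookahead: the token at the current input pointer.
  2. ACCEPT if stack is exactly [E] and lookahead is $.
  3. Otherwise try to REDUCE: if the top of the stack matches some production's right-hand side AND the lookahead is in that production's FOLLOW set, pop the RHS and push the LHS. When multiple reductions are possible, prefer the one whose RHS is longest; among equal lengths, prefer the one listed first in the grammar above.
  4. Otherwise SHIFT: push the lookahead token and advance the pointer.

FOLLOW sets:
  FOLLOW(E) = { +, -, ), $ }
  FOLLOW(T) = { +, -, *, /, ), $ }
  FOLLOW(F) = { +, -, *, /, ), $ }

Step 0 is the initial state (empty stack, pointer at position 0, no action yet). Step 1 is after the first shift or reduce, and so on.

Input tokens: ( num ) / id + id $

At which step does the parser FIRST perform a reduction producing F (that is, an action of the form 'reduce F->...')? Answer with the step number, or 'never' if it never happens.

Answer: 3

Derivation:
Step 1: shift (. Stack=[(] ptr=1 lookahead=num remaining=[num ) / id + id $]
Step 2: shift num. Stack=[( num] ptr=2 lookahead=) remaining=[) / id + id $]
Step 3: reduce F->num. Stack=[( F] ptr=2 lookahead=) remaining=[) / id + id $]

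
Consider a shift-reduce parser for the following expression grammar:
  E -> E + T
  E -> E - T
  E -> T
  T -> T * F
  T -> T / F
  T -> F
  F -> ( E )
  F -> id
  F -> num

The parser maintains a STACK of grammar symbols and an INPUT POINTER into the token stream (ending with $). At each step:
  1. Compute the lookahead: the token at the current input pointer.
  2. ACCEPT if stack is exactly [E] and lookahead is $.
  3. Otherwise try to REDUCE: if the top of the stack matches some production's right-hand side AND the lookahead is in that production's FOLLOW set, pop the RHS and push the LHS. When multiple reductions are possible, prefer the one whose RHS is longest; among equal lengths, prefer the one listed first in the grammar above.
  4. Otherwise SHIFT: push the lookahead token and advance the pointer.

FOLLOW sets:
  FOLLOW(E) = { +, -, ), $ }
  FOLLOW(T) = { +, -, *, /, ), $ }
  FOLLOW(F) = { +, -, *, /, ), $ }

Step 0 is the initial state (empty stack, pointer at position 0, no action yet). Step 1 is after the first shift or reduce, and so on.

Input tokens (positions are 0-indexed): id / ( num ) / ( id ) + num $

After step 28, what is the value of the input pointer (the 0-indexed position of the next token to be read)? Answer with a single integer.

Answer: 11

Derivation:
Step 1: shift id. Stack=[id] ptr=1 lookahead=/ remaining=[/ ( num ) / ( id ) + num $]
Step 2: reduce F->id. Stack=[F] ptr=1 lookahead=/ remaining=[/ ( num ) / ( id ) + num $]
Step 3: reduce T->F. Stack=[T] ptr=1 lookahead=/ remaining=[/ ( num ) / ( id ) + num $]
Step 4: shift /. Stack=[T /] ptr=2 lookahead=( remaining=[( num ) / ( id ) + num $]
Step 5: shift (. Stack=[T / (] ptr=3 lookahead=num remaining=[num ) / ( id ) + num $]
Step 6: shift num. Stack=[T / ( num] ptr=4 lookahead=) remaining=[) / ( id ) + num $]
Step 7: reduce F->num. Stack=[T / ( F] ptr=4 lookahead=) remaining=[) / ( id ) + num $]
Step 8: reduce T->F. Stack=[T / ( T] ptr=4 lookahead=) remaining=[) / ( id ) + num $]
Step 9: reduce E->T. Stack=[T / ( E] ptr=4 lookahead=) remaining=[) / ( id ) + num $]
Step 10: shift ). Stack=[T / ( E )] ptr=5 lookahead=/ remaining=[/ ( id ) + num $]
Step 11: reduce F->( E ). Stack=[T / F] ptr=5 lookahead=/ remaining=[/ ( id ) + num $]
Step 12: reduce T->T / F. Stack=[T] ptr=5 lookahead=/ remaining=[/ ( id ) + num $]
Step 13: shift /. Stack=[T /] ptr=6 lookahead=( remaining=[( id ) + num $]
Step 14: shift (. Stack=[T / (] ptr=7 lookahead=id remaining=[id ) + num $]
Step 15: shift id. Stack=[T / ( id] ptr=8 lookahead=) remaining=[) + num $]
Step 16: reduce F->id. Stack=[T / ( F] ptr=8 lookahead=) remaining=[) + num $]
Step 17: reduce T->F. Stack=[T / ( T] ptr=8 lookahead=) remaining=[) + num $]
Step 18: reduce E->T. Stack=[T / ( E] ptr=8 lookahead=) remaining=[) + num $]
Step 19: shift ). Stack=[T / ( E )] ptr=9 lookahead=+ remaining=[+ num $]
Step 20: reduce F->( E ). Stack=[T / F] ptr=9 lookahead=+ remaining=[+ num $]
Step 21: reduce T->T / F. Stack=[T] ptr=9 lookahead=+ remaining=[+ num $]
Step 22: reduce E->T. Stack=[E] ptr=9 lookahead=+ remaining=[+ num $]
Step 23: shift +. Stack=[E +] ptr=10 lookahead=num remaining=[num $]
Step 24: shift num. Stack=[E + num] ptr=11 lookahead=$ remaining=[$]
Step 25: reduce F->num. Stack=[E + F] ptr=11 lookahead=$ remaining=[$]
Step 26: reduce T->F. Stack=[E + T] ptr=11 lookahead=$ remaining=[$]
Step 27: reduce E->E + T. Stack=[E] ptr=11 lookahead=$ remaining=[$]
Step 28: accept. Stack=[E] ptr=11 lookahead=$ remaining=[$]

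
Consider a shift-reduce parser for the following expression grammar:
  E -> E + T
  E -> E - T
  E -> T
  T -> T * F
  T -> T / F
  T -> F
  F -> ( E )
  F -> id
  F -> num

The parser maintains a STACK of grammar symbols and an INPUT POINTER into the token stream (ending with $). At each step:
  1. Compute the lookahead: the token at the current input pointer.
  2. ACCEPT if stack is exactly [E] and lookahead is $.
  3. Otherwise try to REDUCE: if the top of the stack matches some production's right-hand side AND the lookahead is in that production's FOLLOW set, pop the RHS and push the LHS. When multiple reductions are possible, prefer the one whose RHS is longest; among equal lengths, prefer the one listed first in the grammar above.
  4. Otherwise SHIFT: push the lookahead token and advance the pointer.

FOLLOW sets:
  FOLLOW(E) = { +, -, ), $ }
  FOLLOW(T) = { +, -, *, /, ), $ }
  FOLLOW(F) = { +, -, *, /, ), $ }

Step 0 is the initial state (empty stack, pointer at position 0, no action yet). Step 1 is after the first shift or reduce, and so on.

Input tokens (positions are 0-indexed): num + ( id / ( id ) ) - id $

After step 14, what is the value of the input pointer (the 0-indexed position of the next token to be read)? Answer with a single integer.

Answer: 7

Derivation:
Step 1: shift num. Stack=[num] ptr=1 lookahead=+ remaining=[+ ( id / ( id ) ) - id $]
Step 2: reduce F->num. Stack=[F] ptr=1 lookahead=+ remaining=[+ ( id / ( id ) ) - id $]
Step 3: reduce T->F. Stack=[T] ptr=1 lookahead=+ remaining=[+ ( id / ( id ) ) - id $]
Step 4: reduce E->T. Stack=[E] ptr=1 lookahead=+ remaining=[+ ( id / ( id ) ) - id $]
Step 5: shift +. Stack=[E +] ptr=2 lookahead=( remaining=[( id / ( id ) ) - id $]
Step 6: shift (. Stack=[E + (] ptr=3 lookahead=id remaining=[id / ( id ) ) - id $]
Step 7: shift id. Stack=[E + ( id] ptr=4 lookahead=/ remaining=[/ ( id ) ) - id $]
Step 8: reduce F->id. Stack=[E + ( F] ptr=4 lookahead=/ remaining=[/ ( id ) ) - id $]
Step 9: reduce T->F. Stack=[E + ( T] ptr=4 lookahead=/ remaining=[/ ( id ) ) - id $]
Step 10: shift /. Stack=[E + ( T /] ptr=5 lookahead=( remaining=[( id ) ) - id $]
Step 11: shift (. Stack=[E + ( T / (] ptr=6 lookahead=id remaining=[id ) ) - id $]
Step 12: shift id. Stack=[E + ( T / ( id] ptr=7 lookahead=) remaining=[) ) - id $]
Step 13: reduce F->id. Stack=[E + ( T / ( F] ptr=7 lookahead=) remaining=[) ) - id $]
Step 14: reduce T->F. Stack=[E + ( T / ( T] ptr=7 lookahead=) remaining=[) ) - id $]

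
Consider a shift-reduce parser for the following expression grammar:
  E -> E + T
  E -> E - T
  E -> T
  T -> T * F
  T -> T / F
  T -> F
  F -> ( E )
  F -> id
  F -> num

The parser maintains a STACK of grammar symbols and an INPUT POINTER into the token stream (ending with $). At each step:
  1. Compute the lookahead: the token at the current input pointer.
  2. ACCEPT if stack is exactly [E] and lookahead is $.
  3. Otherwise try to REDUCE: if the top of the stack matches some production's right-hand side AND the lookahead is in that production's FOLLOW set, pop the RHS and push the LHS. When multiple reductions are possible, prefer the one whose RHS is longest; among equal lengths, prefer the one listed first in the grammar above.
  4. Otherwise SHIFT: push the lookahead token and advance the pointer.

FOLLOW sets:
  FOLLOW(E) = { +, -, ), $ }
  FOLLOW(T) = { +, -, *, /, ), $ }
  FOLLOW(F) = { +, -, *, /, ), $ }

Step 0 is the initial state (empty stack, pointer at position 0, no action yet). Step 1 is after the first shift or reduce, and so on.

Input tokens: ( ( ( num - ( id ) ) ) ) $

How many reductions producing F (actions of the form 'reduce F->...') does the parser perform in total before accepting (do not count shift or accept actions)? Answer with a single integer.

Step 1: shift (. Stack=[(] ptr=1 lookahead=( remaining=[( ( num - ( id ) ) ) ) $]
Step 2: shift (. Stack=[( (] ptr=2 lookahead=( remaining=[( num - ( id ) ) ) ) $]
Step 3: shift (. Stack=[( ( (] ptr=3 lookahead=num remaining=[num - ( id ) ) ) ) $]
Step 4: shift num. Stack=[( ( ( num] ptr=4 lookahead=- remaining=[- ( id ) ) ) ) $]
Step 5: reduce F->num. Stack=[( ( ( F] ptr=4 lookahead=- remaining=[- ( id ) ) ) ) $]
Step 6: reduce T->F. Stack=[( ( ( T] ptr=4 lookahead=- remaining=[- ( id ) ) ) ) $]
Step 7: reduce E->T. Stack=[( ( ( E] ptr=4 lookahead=- remaining=[- ( id ) ) ) ) $]
Step 8: shift -. Stack=[( ( ( E -] ptr=5 lookahead=( remaining=[( id ) ) ) ) $]
Step 9: shift (. Stack=[( ( ( E - (] ptr=6 lookahead=id remaining=[id ) ) ) ) $]
Step 10: shift id. Stack=[( ( ( E - ( id] ptr=7 lookahead=) remaining=[) ) ) ) $]
Step 11: reduce F->id. Stack=[( ( ( E - ( F] ptr=7 lookahead=) remaining=[) ) ) ) $]
Step 12: reduce T->F. Stack=[( ( ( E - ( T] ptr=7 lookahead=) remaining=[) ) ) ) $]
Step 13: reduce E->T. Stack=[( ( ( E - ( E] ptr=7 lookahead=) remaining=[) ) ) ) $]
Step 14: shift ). Stack=[( ( ( E - ( E )] ptr=8 lookahead=) remaining=[) ) ) $]
Step 15: reduce F->( E ). Stack=[( ( ( E - F] ptr=8 lookahead=) remaining=[) ) ) $]
Step 16: reduce T->F. Stack=[( ( ( E - T] ptr=8 lookahead=) remaining=[) ) ) $]
Step 17: reduce E->E - T. Stack=[( ( ( E] ptr=8 lookahead=) remaining=[) ) ) $]
Step 18: shift ). Stack=[( ( ( E )] ptr=9 lookahead=) remaining=[) ) $]
Step 19: reduce F->( E ). Stack=[( ( F] ptr=9 lookahead=) remaining=[) ) $]
Step 20: reduce T->F. Stack=[( ( T] ptr=9 lookahead=) remaining=[) ) $]
Step 21: reduce E->T. Stack=[( ( E] ptr=9 lookahead=) remaining=[) ) $]
Step 22: shift ). Stack=[( ( E )] ptr=10 lookahead=) remaining=[) $]
Step 23: reduce F->( E ). Stack=[( F] ptr=10 lookahead=) remaining=[) $]
Step 24: reduce T->F. Stack=[( T] ptr=10 lookahead=) remaining=[) $]
Step 25: reduce E->T. Stack=[( E] ptr=10 lookahead=) remaining=[) $]
Step 26: shift ). Stack=[( E )] ptr=11 lookahead=$ remaining=[$]
Step 27: reduce F->( E ). Stack=[F] ptr=11 lookahead=$ remaining=[$]
Step 28: reduce T->F. Stack=[T] ptr=11 lookahead=$ remaining=[$]
Step 29: reduce E->T. Stack=[E] ptr=11 lookahead=$ remaining=[$]
Step 30: accept. Stack=[E] ptr=11 lookahead=$ remaining=[$]

Answer: 6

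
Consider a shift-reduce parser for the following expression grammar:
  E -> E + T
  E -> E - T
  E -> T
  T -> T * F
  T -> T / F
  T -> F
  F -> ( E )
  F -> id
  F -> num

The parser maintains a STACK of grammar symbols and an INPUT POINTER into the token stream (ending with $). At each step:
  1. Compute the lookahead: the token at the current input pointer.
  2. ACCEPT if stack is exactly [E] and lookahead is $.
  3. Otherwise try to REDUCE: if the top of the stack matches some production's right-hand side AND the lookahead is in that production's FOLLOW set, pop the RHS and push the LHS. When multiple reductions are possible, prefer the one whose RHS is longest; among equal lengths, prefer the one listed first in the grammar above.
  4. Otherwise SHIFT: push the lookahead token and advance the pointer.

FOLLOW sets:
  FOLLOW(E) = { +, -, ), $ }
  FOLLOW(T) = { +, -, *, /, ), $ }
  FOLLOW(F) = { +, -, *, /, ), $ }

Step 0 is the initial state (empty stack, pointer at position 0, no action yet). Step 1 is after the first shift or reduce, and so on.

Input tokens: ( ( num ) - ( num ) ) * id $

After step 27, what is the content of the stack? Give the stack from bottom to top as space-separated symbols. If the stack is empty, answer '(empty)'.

Answer: T

Derivation:
Step 1: shift (. Stack=[(] ptr=1 lookahead=( remaining=[( num ) - ( num ) ) * id $]
Step 2: shift (. Stack=[( (] ptr=2 lookahead=num remaining=[num ) - ( num ) ) * id $]
Step 3: shift num. Stack=[( ( num] ptr=3 lookahead=) remaining=[) - ( num ) ) * id $]
Step 4: reduce F->num. Stack=[( ( F] ptr=3 lookahead=) remaining=[) - ( num ) ) * id $]
Step 5: reduce T->F. Stack=[( ( T] ptr=3 lookahead=) remaining=[) - ( num ) ) * id $]
Step 6: reduce E->T. Stack=[( ( E] ptr=3 lookahead=) remaining=[) - ( num ) ) * id $]
Step 7: shift ). Stack=[( ( E )] ptr=4 lookahead=- remaining=[- ( num ) ) * id $]
Step 8: reduce F->( E ). Stack=[( F] ptr=4 lookahead=- remaining=[- ( num ) ) * id $]
Step 9: reduce T->F. Stack=[( T] ptr=4 lookahead=- remaining=[- ( num ) ) * id $]
Step 10: reduce E->T. Stack=[( E] ptr=4 lookahead=- remaining=[- ( num ) ) * id $]
Step 11: shift -. Stack=[( E -] ptr=5 lookahead=( remaining=[( num ) ) * id $]
Step 12: shift (. Stack=[( E - (] ptr=6 lookahead=num remaining=[num ) ) * id $]
Step 13: shift num. Stack=[( E - ( num] ptr=7 lookahead=) remaining=[) ) * id $]
Step 14: reduce F->num. Stack=[( E - ( F] ptr=7 lookahead=) remaining=[) ) * id $]
Step 15: reduce T->F. Stack=[( E - ( T] ptr=7 lookahead=) remaining=[) ) * id $]
Step 16: reduce E->T. Stack=[( E - ( E] ptr=7 lookahead=) remaining=[) ) * id $]
Step 17: shift ). Stack=[( E - ( E )] ptr=8 lookahead=) remaining=[) * id $]
Step 18: reduce F->( E ). Stack=[( E - F] ptr=8 lookahead=) remaining=[) * id $]
Step 19: reduce T->F. Stack=[( E - T] ptr=8 lookahead=) remaining=[) * id $]
Step 20: reduce E->E - T. Stack=[( E] ptr=8 lookahead=) remaining=[) * id $]
Step 21: shift ). Stack=[( E )] ptr=9 lookahead=* remaining=[* id $]
Step 22: reduce F->( E ). Stack=[F] ptr=9 lookahead=* remaining=[* id $]
Step 23: reduce T->F. Stack=[T] ptr=9 lookahead=* remaining=[* id $]
Step 24: shift *. Stack=[T *] ptr=10 lookahead=id remaining=[id $]
Step 25: shift id. Stack=[T * id] ptr=11 lookahead=$ remaining=[$]
Step 26: reduce F->id. Stack=[T * F] ptr=11 lookahead=$ remaining=[$]
Step 27: reduce T->T * F. Stack=[T] ptr=11 lookahead=$ remaining=[$]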